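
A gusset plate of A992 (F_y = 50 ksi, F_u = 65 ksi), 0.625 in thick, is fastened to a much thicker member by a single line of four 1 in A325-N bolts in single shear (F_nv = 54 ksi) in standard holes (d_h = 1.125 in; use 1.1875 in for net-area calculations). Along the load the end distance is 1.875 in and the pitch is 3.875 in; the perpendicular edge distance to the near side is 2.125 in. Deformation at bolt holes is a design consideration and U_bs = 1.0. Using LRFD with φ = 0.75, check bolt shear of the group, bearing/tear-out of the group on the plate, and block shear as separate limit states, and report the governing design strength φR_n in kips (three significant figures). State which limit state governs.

Bolt shear: A_b = π·1²/4 = 0.7854 in²; R_n = 54 × 0.7854 × 4 × 1 = 169.6 kips → 0.75 × 169.6 = 127 kips.
Bearing: edge l_c = 1.312, r_n = 63.98 kips; interior l_c = 2.75, r_n = 97.5 kips; R_n = 63.98 + 3·97.5 = 356.5 kips → 267 kips.
Block shear: A_gv = 8.438, A_nv = 5.84, A_nt = 0.957 in²; R_n = min(0.6F_uA_nv, 0.6F_yA_gv) + U_bs·F_u·A_nt = 290 kips → 217 kips.
Bolt shear governs: 127 kips.

127 kips (bolt shear governs)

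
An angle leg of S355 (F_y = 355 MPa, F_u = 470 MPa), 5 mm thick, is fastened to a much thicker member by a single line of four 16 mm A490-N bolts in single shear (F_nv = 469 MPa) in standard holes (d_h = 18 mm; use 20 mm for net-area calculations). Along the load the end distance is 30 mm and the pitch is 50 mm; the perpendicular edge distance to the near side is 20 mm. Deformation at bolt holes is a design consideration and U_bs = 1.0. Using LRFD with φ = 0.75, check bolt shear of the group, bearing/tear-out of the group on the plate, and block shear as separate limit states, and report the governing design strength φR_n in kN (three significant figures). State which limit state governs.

134 kN (block shear governs)

Bolt shear: A_b = π·16²/4 = 201.1 mm²; R_n = 469 × 201.1 × 4 × 1 / 1000 = 377.2 kN → 0.75 × 377.2 = 283 kN.
Bearing: edge l_c = 21, r_n = 59.22 kN; interior l_c = 32, r_n = 90.24 kN; R_n = 59.22 + 3·90.24 = 329.9 kN → 247 kN.
Block shear: A_gv = 900, A_nv = 550, A_nt = 50 mm²; R_n = min(0.6F_uA_nv, 0.6F_yA_gv) + U_bs·F_u·A_nt = 178.6 kN → 134 kN.
Block shear governs: 134 kN.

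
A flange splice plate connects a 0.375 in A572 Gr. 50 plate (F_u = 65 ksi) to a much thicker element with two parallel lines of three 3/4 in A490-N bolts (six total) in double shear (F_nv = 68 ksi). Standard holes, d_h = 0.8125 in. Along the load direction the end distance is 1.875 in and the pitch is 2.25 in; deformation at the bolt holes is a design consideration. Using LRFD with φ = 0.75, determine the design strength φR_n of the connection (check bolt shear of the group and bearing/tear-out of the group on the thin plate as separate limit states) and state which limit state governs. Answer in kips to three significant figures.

191 kips (bearing governs)

Bolt shear: A_b = π·0.75²/4 = 0.4418 in²; R_n = 68 × 0.4418 × 6 × 2 = 360.5 kips → 0.75 × 360.5 = 270 kips.
Bearing (1.2 l_c t F_u ≤ 2.4 d t F_u): upper limit = 2.4·0.75·0.375·65 = 43.87 kips.
  Edge l_c = 1.875 − 0.8125/2 = 1.469 → r_n = 42.96 kips; interior l_c = 2.25 − 0.8125 = 1.438 → r_n = 42.05 kips.
  R_n,bearing = 2·42.96 + 4·42.05 = 254.1 kips → 0.75 × 254.1 = 191 kips.
Bearing governs: 191 kips.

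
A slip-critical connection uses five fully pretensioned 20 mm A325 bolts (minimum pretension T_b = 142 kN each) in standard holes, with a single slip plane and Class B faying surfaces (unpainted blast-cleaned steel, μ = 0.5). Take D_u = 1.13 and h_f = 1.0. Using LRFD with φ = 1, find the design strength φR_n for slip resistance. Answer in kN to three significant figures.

R_n = μ · D_u · h_f · T_b · n_s · n_b = 0.5 × 1.13 × 1.0 × 142 × 1 × 5 = 401.1 kN.
Design strength φR_n = 1 × 401.1 = 401 kN.

401 kN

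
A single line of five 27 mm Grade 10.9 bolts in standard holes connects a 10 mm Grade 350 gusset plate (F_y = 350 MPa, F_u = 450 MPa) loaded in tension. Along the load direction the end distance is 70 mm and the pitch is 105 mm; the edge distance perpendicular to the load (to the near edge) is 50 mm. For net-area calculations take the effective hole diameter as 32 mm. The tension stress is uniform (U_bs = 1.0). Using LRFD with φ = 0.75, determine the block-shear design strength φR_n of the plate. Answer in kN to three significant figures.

815 kN

Shear plane L_v = 70 + 4·105 = 490 mm; A_gv = 490 × 10 = 4900 mm².
A_nv = (490 − 4.5·32) × 10 = 3460 mm².
A_nt = (50 − 0.5·32) × 10 = 340 mm².
0.6 F_u A_nv = 934.2 kN; 0.6 F_y A_gv = 1029 kN → shear rupture governs the shear term.
R_n = 934.2 + 1.0 × 450 × 340 / 1000 = 1087 kN.
Design strength φR_n = 0.75 × 1087 = 815 kN.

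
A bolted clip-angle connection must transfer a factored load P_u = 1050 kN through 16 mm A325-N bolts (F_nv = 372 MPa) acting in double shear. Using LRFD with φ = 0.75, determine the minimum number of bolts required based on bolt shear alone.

A_b = π·16²/4 = 201.1 mm².
Per-bolt design strength φR_n = 0.75 × 372 × 201.1 × 2 / 1000 = 112.2 kN.
n ≥ 1050 / 112.2 = 9.359 → use 10 bolts.

10 bolts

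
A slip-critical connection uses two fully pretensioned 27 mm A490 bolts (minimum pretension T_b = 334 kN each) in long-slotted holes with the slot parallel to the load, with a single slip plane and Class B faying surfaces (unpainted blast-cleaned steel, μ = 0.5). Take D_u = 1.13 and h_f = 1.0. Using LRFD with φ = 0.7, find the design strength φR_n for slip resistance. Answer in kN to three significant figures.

264 kN

R_n = μ · D_u · h_f · T_b · n_s · n_b = 0.5 × 1.13 × 1.0 × 334 × 1 × 2 = 377.4 kN.
Design strength φR_n = 0.7 × 377.4 = 264 kN.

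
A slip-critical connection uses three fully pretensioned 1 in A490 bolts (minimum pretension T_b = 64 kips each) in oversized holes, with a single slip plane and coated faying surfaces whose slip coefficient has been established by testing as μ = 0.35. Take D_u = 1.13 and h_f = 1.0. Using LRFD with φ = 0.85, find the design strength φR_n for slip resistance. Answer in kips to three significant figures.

R_n = μ · D_u · h_f · T_b · n_s · n_b = 0.35 × 1.13 × 1.0 × 64 × 1 × 3 = 75.94 kips.
Design strength φR_n = 0.85 × 75.94 = 64.5 kips.

64.5 kips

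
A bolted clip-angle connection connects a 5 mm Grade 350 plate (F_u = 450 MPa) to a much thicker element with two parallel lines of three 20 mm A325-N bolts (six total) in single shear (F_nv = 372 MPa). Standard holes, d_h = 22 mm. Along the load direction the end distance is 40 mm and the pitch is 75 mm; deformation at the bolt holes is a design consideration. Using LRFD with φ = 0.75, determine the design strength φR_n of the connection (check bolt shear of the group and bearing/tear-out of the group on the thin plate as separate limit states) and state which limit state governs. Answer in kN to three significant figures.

Bolt shear: A_b = π·20²/4 = 314.2 mm²; R_n = 372 × 314.2 × 6 × 1 / 1000 = 701.2 kN → 0.75 × 701.2 = 526 kN.
Bearing (1.2 l_c t F_u ≤ 2.4 d t F_u): upper limit = 2.4·20·5·450 / 1000 = 108 kN.
  Edge l_c = 40 − 22/2 = 29 → r_n = 78.3 kN; interior l_c = 75 − 22 = 53 → r_n = 108 kN.
  R_n,bearing = 2·78.3 + 4·108 = 588.6 kN → 0.75 × 588.6 = 441 kN.
Bearing governs: 441 kN.

441 kN (bearing governs)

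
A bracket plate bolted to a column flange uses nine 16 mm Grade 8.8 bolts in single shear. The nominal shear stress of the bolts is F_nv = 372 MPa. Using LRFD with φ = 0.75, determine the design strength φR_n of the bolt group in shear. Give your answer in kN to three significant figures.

A_b = π × 16² / 4 = 201.1 mm².
R_n = F_nv · A_b · n · n_s = 372 × 201.1 × 9 × 1 / 1000 = 673.2 kN.
Design strength φR_n = 0.75 × 673.2 = 505 kN.

505 kN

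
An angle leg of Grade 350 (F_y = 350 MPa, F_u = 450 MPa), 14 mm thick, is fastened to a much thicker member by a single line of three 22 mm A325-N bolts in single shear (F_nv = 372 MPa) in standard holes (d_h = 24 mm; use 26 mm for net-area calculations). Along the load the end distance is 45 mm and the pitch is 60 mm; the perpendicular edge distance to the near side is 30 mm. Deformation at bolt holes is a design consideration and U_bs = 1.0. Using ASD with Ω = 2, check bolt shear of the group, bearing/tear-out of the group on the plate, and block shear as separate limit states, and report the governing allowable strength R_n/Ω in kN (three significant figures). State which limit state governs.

Bolt shear: A_b = π·22²/4 = 380.1 mm²; R_n = 372 × 380.1 × 3 × 1 / 1000 = 424.2 kN → 424.2 / 2 = 212 kN.
Bearing: edge l_c = 33, r_n = 249.5 kN; interior l_c = 36, r_n = 272.2 kN; R_n = 249.5 + 2·272.2 = 793.8 kN → 397 kN.
Block shear: A_gv = 2310, A_nv = 1400, A_nt = 238 mm²; R_n = min(0.6F_uA_nv, 0.6F_yA_gv) + U_bs·F_u·A_nt = 485.1 kN → 243 kN.
Bolt shear governs: 212 kN.

212 kN (bolt shear governs)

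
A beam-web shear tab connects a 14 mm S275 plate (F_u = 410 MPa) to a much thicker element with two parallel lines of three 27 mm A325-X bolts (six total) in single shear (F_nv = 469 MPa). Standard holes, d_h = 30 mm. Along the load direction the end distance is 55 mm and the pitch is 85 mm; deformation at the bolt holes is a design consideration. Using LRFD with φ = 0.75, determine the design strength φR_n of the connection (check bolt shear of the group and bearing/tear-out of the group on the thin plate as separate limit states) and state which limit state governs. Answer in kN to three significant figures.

Bolt shear: A_b = π·27²/4 = 572.6 mm²; R_n = 469 × 572.6 × 6 × 1 / 1000 = 1611 kN → 0.75 × 1611 = 1210 kN.
Bearing (1.2 l_c t F_u ≤ 2.4 d t F_u): upper limit = 2.4·27·14·410 / 1000 = 372 kN.
  Edge l_c = 55 − 30/2 = 40 → r_n = 275.5 kN; interior l_c = 85 − 30 = 55 → r_n = 372 kN.
  R_n,bearing = 2·275.5 + 4·372 = 2039 kN → 0.75 × 2039 = 1530 kN.
Bolt shear governs: 1210 kN.

1210 kN (bolt shear governs)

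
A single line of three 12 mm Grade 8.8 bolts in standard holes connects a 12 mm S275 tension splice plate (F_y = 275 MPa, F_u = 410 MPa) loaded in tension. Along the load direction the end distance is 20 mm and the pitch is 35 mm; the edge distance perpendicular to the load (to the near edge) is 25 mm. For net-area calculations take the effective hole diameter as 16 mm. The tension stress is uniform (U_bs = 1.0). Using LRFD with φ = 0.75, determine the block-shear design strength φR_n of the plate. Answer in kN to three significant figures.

173 kN

Shear plane L_v = 20 + 2·35 = 90 mm; A_gv = 90 × 12 = 1080 mm².
A_nv = (90 − 2.5·16) × 12 = 600 mm².
A_nt = (25 − 0.5·16) × 12 = 204 mm².
0.6 F_u A_nv = 147.6 kN; 0.6 F_y A_gv = 178.2 kN → shear rupture governs the shear term.
R_n = 147.6 + 1.0 × 410 × 204 / 1000 = 231.2 kN.
Design strength φR_n = 0.75 × 231.2 = 173 kN.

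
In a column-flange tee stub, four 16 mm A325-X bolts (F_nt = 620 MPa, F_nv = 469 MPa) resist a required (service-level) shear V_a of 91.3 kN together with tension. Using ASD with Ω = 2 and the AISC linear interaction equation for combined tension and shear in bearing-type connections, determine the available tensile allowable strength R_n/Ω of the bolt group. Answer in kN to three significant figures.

A_b = π·16²/4 = 201.1 mm²; f_rv = 91.3 × 1000 / (4 × 201.1) = 113.5 MPa.
F'_nt = 1.3 F_nt − (Ω F_nt / F_nv) f_rv = 1.3·620 − (2·620/469)·113.5 = 505.9 MPa, capped at F_nt → F'_nt = 505.9 MPa.
R_n = F'_nt · A_b · n = 505.9 × 201.1 × 4 / 1000 = 406.8 kN.
Allowable strength R_n/Ω = 406.8 / 2 = 203 kN.

203 kN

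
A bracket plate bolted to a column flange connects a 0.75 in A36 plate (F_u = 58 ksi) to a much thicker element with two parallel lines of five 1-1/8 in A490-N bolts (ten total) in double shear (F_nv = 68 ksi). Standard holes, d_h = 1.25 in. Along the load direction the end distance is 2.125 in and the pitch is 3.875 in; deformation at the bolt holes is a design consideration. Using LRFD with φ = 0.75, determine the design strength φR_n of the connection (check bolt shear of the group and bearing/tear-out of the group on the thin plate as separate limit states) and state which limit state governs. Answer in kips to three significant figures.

Bolt shear: A_b = π·1.125²/4 = 0.994 in²; R_n = 68 × 0.994 × 10 × 2 = 1352 kips → 0.75 × 1352 = 1010 kips.
Bearing (1.2 l_c t F_u ≤ 2.4 d t F_u): upper limit = 2.4·1.125·0.75·58 = 117.4 kips.
  Edge l_c = 2.125 − 1.25/2 = 1.5 → r_n = 78.3 kips; interior l_c = 3.875 − 1.25 = 2.625 → r_n = 117.4 kips.
  R_n,bearing = 2·78.3 + 8·117.4 = 1096 kips → 0.75 × 1096 = 822 kips.
Bearing governs: 822 kips.

822 kips (bearing governs)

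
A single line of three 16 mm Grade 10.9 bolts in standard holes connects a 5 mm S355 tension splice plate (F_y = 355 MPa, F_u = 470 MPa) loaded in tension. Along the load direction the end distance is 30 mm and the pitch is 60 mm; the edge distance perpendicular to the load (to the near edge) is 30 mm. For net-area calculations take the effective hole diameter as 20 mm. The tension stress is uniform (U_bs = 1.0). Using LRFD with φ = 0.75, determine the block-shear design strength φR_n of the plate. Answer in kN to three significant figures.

141 kN

Shear plane L_v = 30 + 2·60 = 150 mm; A_gv = 150 × 5 = 750 mm².
A_nv = (150 − 2.5·20) × 5 = 500 mm².
A_nt = (30 − 0.5·20) × 5 = 100 mm².
0.6 F_u A_nv = 141 kN; 0.6 F_y A_gv = 159.8 kN → shear rupture governs the shear term.
R_n = 141 + 1.0 × 470 × 100 / 1000 = 188 kN.
Design strength φR_n = 0.75 × 188 = 141 kN.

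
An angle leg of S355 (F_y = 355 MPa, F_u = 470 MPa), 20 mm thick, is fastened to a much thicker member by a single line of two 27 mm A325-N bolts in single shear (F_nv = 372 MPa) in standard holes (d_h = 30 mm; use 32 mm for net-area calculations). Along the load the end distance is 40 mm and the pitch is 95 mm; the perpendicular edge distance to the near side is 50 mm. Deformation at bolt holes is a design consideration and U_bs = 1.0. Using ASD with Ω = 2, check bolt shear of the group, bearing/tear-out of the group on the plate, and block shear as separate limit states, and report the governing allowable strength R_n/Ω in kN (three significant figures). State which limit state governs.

Bolt shear: A_b = π·27²/4 = 572.6 mm²; R_n = 372 × 572.6 × 2 × 1 / 1000 = 426 kN → 426 / 2 = 213 kN.
Bearing: edge l_c = 25, r_n = 282 kN; interior l_c = 65, r_n = 609.1 kN; R_n = 282 + 1·609.1 = 891.1 kN → 446 kN.
Block shear: A_gv = 2700, A_nv = 1740, A_nt = 680 mm²; R_n = min(0.6F_uA_nv, 0.6F_yA_gv) + U_bs·F_u·A_nt = 810.3 kN → 405 kN.
Bolt shear governs: 213 kN.

213 kN (bolt shear governs)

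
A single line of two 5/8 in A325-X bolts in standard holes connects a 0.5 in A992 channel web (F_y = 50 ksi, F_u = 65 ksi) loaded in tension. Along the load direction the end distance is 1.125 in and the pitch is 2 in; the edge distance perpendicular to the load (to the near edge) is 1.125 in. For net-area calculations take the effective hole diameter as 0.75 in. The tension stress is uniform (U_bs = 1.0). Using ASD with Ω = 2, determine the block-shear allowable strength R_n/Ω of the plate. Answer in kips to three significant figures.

Shear plane L_v = 1.125 + 1·2 = 3.125 in; A_gv = 3.125 × 0.5 = 1.562 in².
A_nv = (3.125 − 1.5·0.75) × 0.5 = 1 in².
A_nt = (1.125 − 0.5·0.75) × 0.5 = 0.375 in².
0.6 F_u A_nv = 39 kips; 0.6 F_y A_gv = 46.88 kips → shear rupture governs the shear term.
R_n = 39 + 1.0 × 65 × 0.375 = 63.38 kips.
Allowable strength R_n/Ω = 63.38 / 2 = 31.7 kips.

31.7 kips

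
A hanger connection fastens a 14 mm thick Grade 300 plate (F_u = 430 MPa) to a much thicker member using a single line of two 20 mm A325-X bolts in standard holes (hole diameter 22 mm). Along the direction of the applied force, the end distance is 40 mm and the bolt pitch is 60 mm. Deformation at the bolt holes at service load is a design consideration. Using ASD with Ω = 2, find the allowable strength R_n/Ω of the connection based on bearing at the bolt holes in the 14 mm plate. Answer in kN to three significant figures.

242 kN

Per bolt r_n = 1.2 l_c t F_u ≤ 2.4 d t F_u; upper limit = 2.4 × 20 × 14 × 430 / 1000 = 289 kN.
Edge bolt: l_c = 40 − 22/2 = 29 mm → 1.2 × 29 × 14 × 430 / 1000 = 209.5 → r_n = 209.5 kN.
Interior bolts: l_c = 60 − 22 = 38 mm → 1.2 × 38 × 14 × 430 / 1000 = 274.5 → r_n = 274.5 kN.
R_n = 1 × 209.5 + 1 × 274.5 = 484 kN.
Allowable strength R_n/Ω = 484 / 2 = 242 kN.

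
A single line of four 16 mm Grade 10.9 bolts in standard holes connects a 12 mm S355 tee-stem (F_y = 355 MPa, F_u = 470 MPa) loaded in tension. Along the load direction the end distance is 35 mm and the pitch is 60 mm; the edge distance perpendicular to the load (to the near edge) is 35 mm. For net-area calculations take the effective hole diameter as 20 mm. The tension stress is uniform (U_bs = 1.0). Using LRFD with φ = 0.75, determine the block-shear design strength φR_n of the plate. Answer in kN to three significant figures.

Shear plane L_v = 35 + 3·60 = 215 mm; A_gv = 215 × 12 = 2580 mm².
A_nv = (215 − 3.5·20) × 12 = 1740 mm².
A_nt = (35 − 0.5·20) × 12 = 300 mm².
0.6 F_u A_nv = 490.7 kN; 0.6 F_y A_gv = 549.5 kN → shear rupture governs the shear term.
R_n = 490.7 + 1.0 × 470 × 300 / 1000 = 631.7 kN.
Design strength φR_n = 0.75 × 631.7 = 474 kN.

474 kN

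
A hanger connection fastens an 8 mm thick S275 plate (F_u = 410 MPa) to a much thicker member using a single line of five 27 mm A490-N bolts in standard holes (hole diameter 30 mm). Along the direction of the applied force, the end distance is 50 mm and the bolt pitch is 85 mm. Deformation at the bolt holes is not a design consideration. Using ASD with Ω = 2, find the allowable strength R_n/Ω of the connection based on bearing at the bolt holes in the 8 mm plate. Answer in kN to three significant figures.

617 kN

Per bolt r_n = 1.5 l_c t F_u ≤ 3.0 d t F_u; upper limit = 3.0 × 27 × 8 × 410 / 1000 = 265.7 kN.
Edge bolt: l_c = 50 − 30/2 = 35 mm → 1.5 × 35 × 8 × 410 / 1000 = 172.2 → r_n = 172.2 kN.
Interior bolts: l_c = 85 − 30 = 55 mm → 1.5 × 55 × 8 × 410 / 1000 = 270.6 → r_n = 265.7 kN.
R_n = 1 × 172.2 + 4 × 265.7 = 1235 kN.
Allowable strength R_n/Ω = 1235 / 2 = 617 kN.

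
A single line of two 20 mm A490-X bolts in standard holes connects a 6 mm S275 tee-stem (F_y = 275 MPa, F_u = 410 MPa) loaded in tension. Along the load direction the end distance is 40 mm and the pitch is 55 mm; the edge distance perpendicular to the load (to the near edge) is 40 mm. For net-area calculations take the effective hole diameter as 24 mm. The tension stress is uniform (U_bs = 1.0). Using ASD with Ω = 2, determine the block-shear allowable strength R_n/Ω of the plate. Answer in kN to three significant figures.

78 kN

Shear plane L_v = 40 + 1·55 = 95 mm; A_gv = 95 × 6 = 570 mm².
A_nv = (95 − 1.5·24) × 6 = 354 mm².
A_nt = (40 − 0.5·24) × 6 = 168 mm².
0.6 F_u A_nv = 87.08 kN; 0.6 F_y A_gv = 94.05 kN → shear rupture governs the shear term.
R_n = 87.08 + 1.0 × 410 × 168 / 1000 = 156 kN.
Allowable strength R_n/Ω = 156 / 2 = 78 kN.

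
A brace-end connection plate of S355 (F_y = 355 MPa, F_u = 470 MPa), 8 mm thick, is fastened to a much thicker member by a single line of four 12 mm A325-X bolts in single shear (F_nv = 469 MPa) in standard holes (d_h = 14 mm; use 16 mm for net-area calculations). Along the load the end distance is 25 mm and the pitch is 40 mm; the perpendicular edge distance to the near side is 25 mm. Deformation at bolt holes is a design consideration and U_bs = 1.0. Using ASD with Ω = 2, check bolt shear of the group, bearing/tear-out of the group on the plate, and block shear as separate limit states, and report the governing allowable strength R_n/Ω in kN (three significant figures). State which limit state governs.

106 kN (bolt shear governs)

Bolt shear: A_b = π·12²/4 = 113.1 mm²; R_n = 469 × 113.1 × 4 × 1 / 1000 = 212.2 kN → 212.2 / 2 = 106 kN.
Bearing: edge l_c = 18, r_n = 81.22 kN; interior l_c = 26, r_n = 108.3 kN; R_n = 81.22 + 3·108.3 = 406.1 kN → 203 kN.
Block shear: A_gv = 1160, A_nv = 712, A_nt = 136 mm²; R_n = min(0.6F_uA_nv, 0.6F_yA_gv) + U_bs·F_u·A_nt = 264.7 kN → 132 kN.
Bolt shear governs: 106 kN.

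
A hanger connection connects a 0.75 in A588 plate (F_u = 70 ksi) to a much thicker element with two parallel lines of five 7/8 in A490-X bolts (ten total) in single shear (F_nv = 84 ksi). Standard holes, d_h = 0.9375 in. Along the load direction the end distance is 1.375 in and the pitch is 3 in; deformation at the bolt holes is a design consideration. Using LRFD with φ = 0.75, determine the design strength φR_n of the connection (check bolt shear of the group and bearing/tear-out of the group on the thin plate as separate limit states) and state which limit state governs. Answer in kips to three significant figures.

Bolt shear: A_b = π·0.875²/4 = 0.6013 in²; R_n = 84 × 0.6013 × 10 × 1 = 505.1 kips → 0.75 × 505.1 = 379 kips.
Bearing (1.2 l_c t F_u ≤ 2.4 d t F_u): upper limit = 2.4·0.875·0.75·70 = 110.3 kips.
  Edge l_c = 1.375 − 0.9375/2 = 0.9062 → r_n = 57.09 kips; interior l_c = 3 − 0.9375 = 2.062 → r_n = 110.3 kips.
  R_n,bearing = 2·57.09 + 8·110.3 = 996.2 kips → 0.75 × 996.2 = 747 kips.
Bolt shear governs: 379 kips.

379 kips (bolt shear governs)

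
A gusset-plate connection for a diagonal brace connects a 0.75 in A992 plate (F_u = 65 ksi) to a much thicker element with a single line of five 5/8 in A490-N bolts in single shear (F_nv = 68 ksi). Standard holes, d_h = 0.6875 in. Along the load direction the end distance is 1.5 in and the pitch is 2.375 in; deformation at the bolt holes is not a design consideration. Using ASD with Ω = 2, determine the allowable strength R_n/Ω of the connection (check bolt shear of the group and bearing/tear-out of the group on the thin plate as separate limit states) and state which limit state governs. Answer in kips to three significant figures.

52.2 kips (bolt shear governs)

Bolt shear: A_b = π·0.625²/4 = 0.3068 in²; R_n = 68 × 0.3068 × 5 × 1 = 104.3 kips → 104.3 / 2 = 52.2 kips.
Bearing (1.5 l_c t F_u ≤ 3.0 d t F_u): upper limit = 3.0·0.625·0.75·65 = 91.41 kips.
  Edge l_c = 1.5 − 0.6875/2 = 1.156 → r_n = 84.55 kips; interior l_c = 2.375 − 0.6875 = 1.688 → r_n = 91.41 kips.
  R_n,bearing = 1·84.55 + 4·91.41 = 450.2 kips → 450.2 / 2 = 225 kips.
Bolt shear governs: 52.2 kips.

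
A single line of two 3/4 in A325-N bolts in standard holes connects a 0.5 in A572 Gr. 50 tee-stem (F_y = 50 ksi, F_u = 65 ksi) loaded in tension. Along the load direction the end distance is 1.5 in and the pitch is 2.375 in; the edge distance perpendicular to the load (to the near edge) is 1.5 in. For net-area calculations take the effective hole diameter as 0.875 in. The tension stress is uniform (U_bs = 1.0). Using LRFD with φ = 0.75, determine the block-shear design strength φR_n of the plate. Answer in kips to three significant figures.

63.4 kips

Shear plane L_v = 1.5 + 1·2.375 = 3.875 in; A_gv = 3.875 × 0.5 = 1.938 in².
A_nv = (3.875 − 1.5·0.875) × 0.5 = 1.281 in².
A_nt = (1.5 − 0.5·0.875) × 0.5 = 0.5312 in².
0.6 F_u A_nv = 49.97 kips; 0.6 F_y A_gv = 58.12 kips → shear rupture governs the shear term.
R_n = 49.97 + 1.0 × 65 × 0.5312 = 84.5 kips.
Design strength φR_n = 0.75 × 84.5 = 63.4 kips.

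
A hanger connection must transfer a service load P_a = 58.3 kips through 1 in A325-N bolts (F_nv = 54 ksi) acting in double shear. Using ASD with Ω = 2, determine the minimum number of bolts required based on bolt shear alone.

2 bolts

A_b = π·1²/4 = 0.7854 in².
Per-bolt allowable strength R_n/Ω = 54 × 0.7854 × 2 / 2 = 42.41 kips.
n ≥ 58.3 / 42.41 = 1.375 → use 2 bolts.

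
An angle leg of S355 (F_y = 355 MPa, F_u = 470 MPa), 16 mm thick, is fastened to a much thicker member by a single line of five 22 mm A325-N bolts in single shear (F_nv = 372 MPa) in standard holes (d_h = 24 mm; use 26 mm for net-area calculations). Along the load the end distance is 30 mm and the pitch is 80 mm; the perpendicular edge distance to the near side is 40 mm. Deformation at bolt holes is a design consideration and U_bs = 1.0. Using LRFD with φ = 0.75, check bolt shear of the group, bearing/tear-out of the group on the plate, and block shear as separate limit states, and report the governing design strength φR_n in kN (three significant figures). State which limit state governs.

530 kN (bolt shear governs)

Bolt shear: A_b = π·22²/4 = 380.1 mm²; R_n = 372 × 380.1 × 5 × 1 / 1000 = 707 kN → 0.75 × 707 = 530 kN.
Bearing: edge l_c = 18, r_n = 162.4 kN; interior l_c = 56, r_n = 397.1 kN; R_n = 162.4 + 4·397.1 = 1751 kN → 1310 kN.
Block shear: A_gv = 5600, A_nv = 3728, A_nt = 432 mm²; R_n = min(0.6F_uA_nv, 0.6F_yA_gv) + U_bs·F_u·A_nt = 1254 kN → 941 kN.
Bolt shear governs: 530 kN.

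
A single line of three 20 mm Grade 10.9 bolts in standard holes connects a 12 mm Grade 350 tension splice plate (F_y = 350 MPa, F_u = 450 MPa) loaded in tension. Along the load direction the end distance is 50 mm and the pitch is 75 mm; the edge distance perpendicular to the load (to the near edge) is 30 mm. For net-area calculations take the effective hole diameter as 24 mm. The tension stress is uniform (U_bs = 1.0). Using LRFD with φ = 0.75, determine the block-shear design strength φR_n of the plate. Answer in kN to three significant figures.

Shear plane L_v = 50 + 2·75 = 200 mm; A_gv = 200 × 12 = 2400 mm².
A_nv = (200 − 2.5·24) × 12 = 1680 mm².
A_nt = (30 − 0.5·24) × 12 = 216 mm².
0.6 F_u A_nv = 453.6 kN; 0.6 F_y A_gv = 504 kN → shear rupture governs the shear term.
R_n = 453.6 + 1.0 × 450 × 216 / 1000 = 550.8 kN.
Design strength φR_n = 0.75 × 550.8 = 413 kN.

413 kN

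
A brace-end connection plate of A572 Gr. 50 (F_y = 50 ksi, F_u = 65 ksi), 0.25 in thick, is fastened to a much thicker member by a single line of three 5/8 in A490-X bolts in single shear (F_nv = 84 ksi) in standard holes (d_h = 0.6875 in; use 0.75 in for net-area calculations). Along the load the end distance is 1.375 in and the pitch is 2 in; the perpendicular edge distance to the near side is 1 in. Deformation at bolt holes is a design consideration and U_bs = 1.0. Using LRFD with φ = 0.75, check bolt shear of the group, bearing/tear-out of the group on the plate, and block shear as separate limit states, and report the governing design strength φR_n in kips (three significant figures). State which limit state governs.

33.2 kips (block shear governs)

Bolt shear: A_b = π·0.625²/4 = 0.3068 in²; R_n = 84 × 0.3068 × 3 × 1 = 77.31 kips → 0.75 × 77.31 = 58 kips.
Bearing: edge l_c = 1.031, r_n = 20.11 kips; interior l_c = 1.312, r_n = 24.38 kips; R_n = 20.11 + 2·24.38 = 68.86 kips → 51.6 kips.
Block shear: A_gv = 1.344, A_nv = 0.875, A_nt = 0.1562 in²; R_n = min(0.6F_uA_nv, 0.6F_yA_gv) + U_bs·F_u·A_nt = 44.28 kips → 33.2 kips.
Block shear governs: 33.2 kips.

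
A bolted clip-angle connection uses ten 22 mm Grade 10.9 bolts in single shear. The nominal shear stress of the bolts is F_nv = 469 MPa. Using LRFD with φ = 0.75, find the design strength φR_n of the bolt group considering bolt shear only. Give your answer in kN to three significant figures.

A_b = π × 22² / 4 = 380.1 mm².
R_n = F_nv · A_b · n · n_s = 469 × 380.1 × 10 × 1 / 1000 = 1783 kN.
Design strength φR_n = 0.75 × 1783 = 1340 kN.

1340 kN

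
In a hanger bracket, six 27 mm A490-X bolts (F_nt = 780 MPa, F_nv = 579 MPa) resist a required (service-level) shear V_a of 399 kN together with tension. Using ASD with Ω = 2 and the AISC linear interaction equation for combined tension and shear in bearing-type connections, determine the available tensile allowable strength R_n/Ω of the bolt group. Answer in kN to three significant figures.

A_b = π·27²/4 = 572.6 mm²; f_rv = 399 × 1000 / (6 × 572.6) = 116.1 MPa.
F'_nt = 1.3 F_nt − (Ω F_nt / F_nv) f_rv = 1.3·780 − (2·780/579)·116.1 = 701.1 MPa, capped at F_nt → F'_nt = 701.1 MPa.
R_n = F'_nt · A_b · n = 701.1 × 572.6 × 6 / 1000 = 2408 kN.
Allowable strength R_n/Ω = 2408 / 2 = 1200 kN.

1200 kN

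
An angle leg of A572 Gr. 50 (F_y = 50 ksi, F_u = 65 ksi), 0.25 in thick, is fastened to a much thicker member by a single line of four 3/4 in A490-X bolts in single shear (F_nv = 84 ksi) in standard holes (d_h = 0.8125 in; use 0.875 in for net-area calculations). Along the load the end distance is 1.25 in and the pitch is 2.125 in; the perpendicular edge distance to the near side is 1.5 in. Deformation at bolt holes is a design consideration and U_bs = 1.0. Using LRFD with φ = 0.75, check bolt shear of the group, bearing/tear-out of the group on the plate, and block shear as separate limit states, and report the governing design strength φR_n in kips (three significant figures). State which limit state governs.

Bolt shear: A_b = π·0.75²/4 = 0.4418 in²; R_n = 84 × 0.4418 × 4 × 1 = 148.4 kips → 0.75 × 148.4 = 111 kips.
Bearing: edge l_c = 0.8438, r_n = 16.45 kips; interior l_c = 1.312, r_n = 25.59 kips; R_n = 16.45 + 3·25.59 = 93.23 kips → 69.9 kips.
Block shear: A_gv = 1.906, A_nv = 1.141, A_nt = 0.2656 in²; R_n = min(0.6F_uA_nv, 0.6F_yA_gv) + U_bs·F_u·A_nt = 61.75 kips → 46.3 kips.
Block shear governs: 46.3 kips.

46.3 kips (block shear governs)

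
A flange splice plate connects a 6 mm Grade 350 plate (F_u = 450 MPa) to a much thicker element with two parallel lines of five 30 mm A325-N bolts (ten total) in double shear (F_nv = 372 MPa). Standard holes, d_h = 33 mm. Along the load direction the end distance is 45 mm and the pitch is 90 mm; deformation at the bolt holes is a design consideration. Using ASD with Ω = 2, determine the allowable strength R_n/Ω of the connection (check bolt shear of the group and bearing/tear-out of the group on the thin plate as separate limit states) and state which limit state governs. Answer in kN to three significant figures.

Bolt shear: A_b = π·30²/4 = 706.9 mm²; R_n = 372 × 706.9 × 10 × 2 / 1000 = 5259 kN → 5259 / 2 = 2630 kN.
Bearing (1.2 l_c t F_u ≤ 2.4 d t F_u): upper limit = 2.4·30·6·450 / 1000 = 194.4 kN.
  Edge l_c = 45 − 33/2 = 28.5 → r_n = 92.34 kN; interior l_c = 90 − 33 = 57 → r_n = 184.7 kN.
  R_n,bearing = 2·92.34 + 8·184.7 = 1662 kN → 1662 / 2 = 831 kN.
Bearing governs: 831 kN.

831 kN (bearing governs)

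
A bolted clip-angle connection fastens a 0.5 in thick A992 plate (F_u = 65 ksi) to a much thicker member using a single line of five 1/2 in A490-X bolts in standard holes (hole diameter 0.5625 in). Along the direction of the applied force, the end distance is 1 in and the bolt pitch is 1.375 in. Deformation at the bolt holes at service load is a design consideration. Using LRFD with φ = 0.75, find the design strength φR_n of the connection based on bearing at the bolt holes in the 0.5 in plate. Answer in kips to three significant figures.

116 kips

Per bolt r_n = 1.2 l_c t F_u ≤ 2.4 d t F_u; upper limit = 2.4 × 0.5 × 0.5 × 65 = 39 kips.
Edge bolt: l_c = 1 − 0.5625/2 = 0.7188 in → 1.2 × 0.7188 × 0.5 × 65 = 28.03 → r_n = 28.03 kips.
Interior bolts: l_c = 1.375 − 0.5625 = 0.8125 in → 1.2 × 0.8125 × 0.5 × 65 = 31.69 → r_n = 31.69 kips.
R_n = 1 × 28.03 + 4 × 31.69 = 154.8 kips.
Design strength φR_n = 0.75 × 154.8 = 116 kips.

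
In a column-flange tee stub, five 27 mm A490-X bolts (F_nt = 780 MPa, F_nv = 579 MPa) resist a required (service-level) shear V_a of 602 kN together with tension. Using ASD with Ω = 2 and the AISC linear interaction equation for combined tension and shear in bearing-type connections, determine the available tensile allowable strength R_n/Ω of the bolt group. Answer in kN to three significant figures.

A_b = π·27²/4 = 572.6 mm²; f_rv = 602 × 1000 / (5 × 572.6) = 210.3 MPa.
F'_nt = 1.3 F_nt − (Ω F_nt / F_nv) f_rv = 1.3·780 − (2·780/579)·210.3 = 447.4 MPa, capped at F_nt → F'_nt = 447.4 MPa.
R_n = F'_nt · A_b · n = 447.4 × 572.6 × 5 / 1000 = 1281 kN.
Allowable strength R_n/Ω = 1281 / 2 = 640 kN.

640 kN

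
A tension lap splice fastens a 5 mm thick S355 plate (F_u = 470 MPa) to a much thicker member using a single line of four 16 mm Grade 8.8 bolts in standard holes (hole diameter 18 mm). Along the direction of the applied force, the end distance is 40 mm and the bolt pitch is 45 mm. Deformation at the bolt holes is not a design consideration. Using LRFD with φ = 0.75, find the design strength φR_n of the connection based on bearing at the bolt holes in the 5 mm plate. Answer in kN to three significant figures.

Per bolt r_n = 1.5 l_c t F_u ≤ 3.0 d t F_u; upper limit = 3.0 × 16 × 5 × 470 / 1000 = 112.8 kN.
Edge bolt: l_c = 40 − 18/2 = 31 mm → 1.5 × 31 × 5 × 470 / 1000 = 109.3 → r_n = 109.3 kN.
Interior bolts: l_c = 45 − 18 = 27 mm → 1.5 × 27 × 5 × 470 / 1000 = 95.17 → r_n = 95.17 kN.
R_n = 1 × 109.3 + 3 × 95.17 = 394.8 kN.
Design strength φR_n = 0.75 × 394.8 = 296 kN.

296 kN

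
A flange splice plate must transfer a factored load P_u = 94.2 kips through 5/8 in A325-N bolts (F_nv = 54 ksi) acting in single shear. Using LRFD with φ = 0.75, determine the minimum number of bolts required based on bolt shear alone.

A_b = π·0.625²/4 = 0.3068 in².
Per-bolt design strength φR_n = 0.75 × 54 × 0.3068 × 1 = 12.43 kips.
n ≥ 94.2 / 12.43 = 7.581 → use 8 bolts.

8 bolts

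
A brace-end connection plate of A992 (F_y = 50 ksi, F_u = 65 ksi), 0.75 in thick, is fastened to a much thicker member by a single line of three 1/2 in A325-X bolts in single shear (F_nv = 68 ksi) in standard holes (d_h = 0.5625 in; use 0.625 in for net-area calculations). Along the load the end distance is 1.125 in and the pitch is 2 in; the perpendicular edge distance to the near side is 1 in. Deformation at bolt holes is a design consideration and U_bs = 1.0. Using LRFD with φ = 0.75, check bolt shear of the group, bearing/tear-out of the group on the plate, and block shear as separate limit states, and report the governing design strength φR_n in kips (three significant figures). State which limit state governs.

30 kips (bolt shear governs)

Bolt shear: A_b = π·0.5²/4 = 0.1963 in²; R_n = 68 × 0.1963 × 3 × 1 = 40.06 kips → 0.75 × 40.06 = 30 kips.
Bearing: edge l_c = 0.8438, r_n = 49.36 kips; interior l_c = 1.438, r_n = 58.5 kips; R_n = 49.36 + 2·58.5 = 166.4 kips → 125 kips.
Block shear: A_gv = 3.844, A_nv = 2.672, A_nt = 0.5156 in²; R_n = min(0.6F_uA_nv, 0.6F_yA_gv) + U_bs·F_u·A_nt = 137.7 kips → 103 kips.
Bolt shear governs: 30 kips.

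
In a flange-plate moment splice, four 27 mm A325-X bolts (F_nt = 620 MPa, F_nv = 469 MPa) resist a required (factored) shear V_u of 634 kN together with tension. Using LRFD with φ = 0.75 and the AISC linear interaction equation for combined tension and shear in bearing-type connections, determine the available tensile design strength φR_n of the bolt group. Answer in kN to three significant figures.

A_b = π·27²/4 = 572.6 mm²; f_rv = 634 × 1000 / (4 × 572.6) = 276.8 MPa.
F'_nt = 1.3 F_nt − (F_nt / φF_nv) f_rv = 1.3·620 − (620/(0.75·469))·276.8 = 318.1 MPa, capped at F_nt → F'_nt = 318.1 MPa.
R_n = F'_nt · A_b · n = 318.1 × 572.6 × 4 / 1000 = 728.4 kN.
Design strength φR_n = 0.75 × 728.4 = 546 kN.

546 kN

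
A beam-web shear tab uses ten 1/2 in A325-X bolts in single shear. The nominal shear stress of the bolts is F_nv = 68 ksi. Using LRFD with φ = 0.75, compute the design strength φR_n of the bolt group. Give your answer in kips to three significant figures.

A_b = π × 0.5² / 4 = 0.1963 in².
R_n = F_nv · A_b · n · n_s = 68 × 0.1963 × 10 × 1 = 133.5 kips.
Design strength φR_n = 0.75 × 133.5 = 100 kips.

100 kips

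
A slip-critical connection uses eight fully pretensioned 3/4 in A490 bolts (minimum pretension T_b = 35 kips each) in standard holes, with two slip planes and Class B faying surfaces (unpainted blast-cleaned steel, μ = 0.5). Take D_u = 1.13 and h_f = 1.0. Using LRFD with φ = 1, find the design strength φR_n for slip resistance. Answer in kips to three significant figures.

R_n = μ · D_u · h_f · T_b · n_s · n_b = 0.5 × 1.13 × 1.0 × 35 × 2 × 8 = 316.4 kips.
Design strength φR_n = 1 × 316.4 = 316 kips.

316 kips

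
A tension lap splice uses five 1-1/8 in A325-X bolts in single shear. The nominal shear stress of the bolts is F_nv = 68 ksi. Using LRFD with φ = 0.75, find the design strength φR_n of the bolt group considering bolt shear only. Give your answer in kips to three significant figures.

253 kips

A_b = π × 1.125² / 4 = 0.994 in².
R_n = F_nv · A_b · n · n_s = 68 × 0.994 × 5 × 1 = 338 kips.
Design strength φR_n = 0.75 × 338 = 253 kips.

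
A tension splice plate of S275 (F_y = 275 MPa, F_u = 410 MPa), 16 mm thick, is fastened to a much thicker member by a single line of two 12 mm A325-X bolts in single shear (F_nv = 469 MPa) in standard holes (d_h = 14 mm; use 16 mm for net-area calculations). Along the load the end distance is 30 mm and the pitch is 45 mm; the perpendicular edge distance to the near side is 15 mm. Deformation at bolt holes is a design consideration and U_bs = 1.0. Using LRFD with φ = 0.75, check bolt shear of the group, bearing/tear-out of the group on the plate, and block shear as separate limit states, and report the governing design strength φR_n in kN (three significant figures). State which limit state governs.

Bolt shear: A_b = π·12²/4 = 113.1 mm²; R_n = 469 × 113.1 × 2 × 1 / 1000 = 106.1 kN → 0.75 × 106.1 = 79.6 kN.
Bearing: edge l_c = 23, r_n = 181.1 kN; interior l_c = 31, r_n = 188.9 kN; R_n = 181.1 + 1·188.9 = 370 kN → 277 kN.
Block shear: A_gv = 1200, A_nv = 816, A_nt = 112 mm²; R_n = min(0.6F_uA_nv, 0.6F_yA_gv) + U_bs·F_u·A_nt = 243.9 kN → 183 kN.
Bolt shear governs: 79.6 kN.

79.6 kN (bolt shear governs)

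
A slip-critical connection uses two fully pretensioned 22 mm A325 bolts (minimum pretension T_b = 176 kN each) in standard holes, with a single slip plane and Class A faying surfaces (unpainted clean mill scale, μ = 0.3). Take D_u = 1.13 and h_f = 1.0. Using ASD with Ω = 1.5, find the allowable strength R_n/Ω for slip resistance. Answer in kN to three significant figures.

79.6 kN

R_n = μ · D_u · h_f · T_b · n_s · n_b = 0.3 × 1.13 × 1.0 × 176 × 1 × 2 = 119.3 kN.
Allowable strength R_n/Ω = 119.3 / 1.5 = 79.6 kN.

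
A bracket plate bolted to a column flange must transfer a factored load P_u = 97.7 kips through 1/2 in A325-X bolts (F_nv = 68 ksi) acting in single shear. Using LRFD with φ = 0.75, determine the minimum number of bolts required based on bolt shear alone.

A_b = π·0.5²/4 = 0.1963 in².
Per-bolt design strength φR_n = 0.75 × 68 × 0.1963 × 1 = 10.01 kips.
n ≥ 97.7 / 10.01 = 9.757 → use 10 bolts.

10 bolts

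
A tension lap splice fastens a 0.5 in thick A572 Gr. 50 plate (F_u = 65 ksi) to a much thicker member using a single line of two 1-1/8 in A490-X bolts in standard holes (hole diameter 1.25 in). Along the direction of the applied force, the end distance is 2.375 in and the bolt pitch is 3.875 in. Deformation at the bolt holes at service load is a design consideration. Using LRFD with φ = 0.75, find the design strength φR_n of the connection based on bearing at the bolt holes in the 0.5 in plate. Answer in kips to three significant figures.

Per bolt r_n = 1.2 l_c t F_u ≤ 2.4 d t F_u; upper limit = 2.4 × 1.125 × 0.5 × 65 = 87.75 kips.
Edge bolt: l_c = 2.375 − 1.25/2 = 1.75 in → 1.2 × 1.75 × 0.5 × 65 = 68.25 → r_n = 68.25 kips.
Interior bolts: l_c = 3.875 − 1.25 = 2.625 in → 1.2 × 2.625 × 0.5 × 65 = 102.4 → r_n = 87.75 kips.
R_n = 1 × 68.25 + 1 × 87.75 = 156 kips.
Design strength φR_n = 0.75 × 156 = 117 kips.

117 kips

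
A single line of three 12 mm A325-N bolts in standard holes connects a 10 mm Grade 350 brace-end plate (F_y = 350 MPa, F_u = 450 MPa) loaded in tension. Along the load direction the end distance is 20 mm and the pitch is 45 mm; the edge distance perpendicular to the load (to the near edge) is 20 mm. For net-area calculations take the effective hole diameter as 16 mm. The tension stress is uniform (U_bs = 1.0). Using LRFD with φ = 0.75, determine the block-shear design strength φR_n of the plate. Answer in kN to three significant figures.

182 kN

Shear plane L_v = 20 + 2·45 = 110 mm; A_gv = 110 × 10 = 1100 mm².
A_nv = (110 − 2.5·16) × 10 = 700 mm².
A_nt = (20 − 0.5·16) × 10 = 120 mm².
0.6 F_u A_nv = 189 kN; 0.6 F_y A_gv = 231 kN → shear rupture governs the shear term.
R_n = 189 + 1.0 × 450 × 120 / 1000 = 243 kN.
Design strength φR_n = 0.75 × 243 = 182 kN.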